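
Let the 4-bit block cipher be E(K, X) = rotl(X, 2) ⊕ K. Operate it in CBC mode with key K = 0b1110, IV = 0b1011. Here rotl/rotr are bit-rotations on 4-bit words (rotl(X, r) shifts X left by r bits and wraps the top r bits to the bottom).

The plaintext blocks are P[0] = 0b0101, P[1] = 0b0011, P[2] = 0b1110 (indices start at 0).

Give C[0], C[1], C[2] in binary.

CBC encryption: C_i = E(K, P_i ⊕ C_{i−1}), with C_{−1} = IV.
C[0]: P[0] ⊕ 0b1011 = 0b1110; E(K, 0b1110) = 0b0101.
C[1]: P[1] ⊕ 0b0101 = 0b0110; E(K, 0b0110) = 0b0111.
C[2]: P[2] ⊕ 0b0111 = 0b1001; E(K, 0b1001) = 0b1000.

C[0] = 0b0101, C[1] = 0b0111, C[2] = 0b1000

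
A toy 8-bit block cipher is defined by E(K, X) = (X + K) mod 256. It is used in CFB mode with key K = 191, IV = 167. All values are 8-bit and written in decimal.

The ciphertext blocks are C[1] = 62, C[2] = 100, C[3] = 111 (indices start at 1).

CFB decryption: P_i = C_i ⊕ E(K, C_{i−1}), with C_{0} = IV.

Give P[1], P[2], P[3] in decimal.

P[1] = 88, P[2] = 153, P[3] = 76

P[1]: E(K, 167) = 102; 62 ⊕ 102 = 88.
P[2]: E(K, 62) = 253; 100 ⊕ 253 = 153.
P[3]: E(K, 100) = 35; 111 ⊕ 35 = 76.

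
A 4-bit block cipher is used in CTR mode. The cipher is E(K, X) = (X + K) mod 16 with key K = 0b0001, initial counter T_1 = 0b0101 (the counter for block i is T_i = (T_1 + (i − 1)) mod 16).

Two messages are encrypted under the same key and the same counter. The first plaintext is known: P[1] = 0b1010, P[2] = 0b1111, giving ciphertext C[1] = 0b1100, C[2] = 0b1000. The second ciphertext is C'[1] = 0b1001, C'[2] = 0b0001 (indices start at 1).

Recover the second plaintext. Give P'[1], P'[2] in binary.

P'[1] = 0b1111, P'[2] = 0b0110

In CTR with a reused counter, both messages share the same keystream S_i, so C_i ⊕ C'_i = P_i ⊕ P'_i and thus P'_i = P_i ⊕ C_i ⊕ C'_i.
P'[1]: 0b1010 ⊕ 0b1100 ⊕ 0b1001 = 0b1111.
P'[2]: 0b1111 ⊕ 0b1000 ⊕ 0b0001 = 0b0110.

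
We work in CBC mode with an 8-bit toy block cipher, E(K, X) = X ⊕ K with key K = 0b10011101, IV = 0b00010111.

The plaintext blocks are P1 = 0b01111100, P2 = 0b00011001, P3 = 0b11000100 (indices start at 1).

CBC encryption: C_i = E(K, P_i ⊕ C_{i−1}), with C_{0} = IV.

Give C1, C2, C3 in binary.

C1 = 0b11110110, C2 = 0b01110010, C3 = 0b00101011

C1: P1 ⊕ 0b00010111 = 0b01101011; E(K, 0b01101011) = 0b11110110.
C2: P2 ⊕ 0b11110110 = 0b11101111; E(K, 0b11101111) = 0b01110010.
C3: P3 ⊕ 0b01110010 = 0b10110110; E(K, 0b10110110) = 0b00101011.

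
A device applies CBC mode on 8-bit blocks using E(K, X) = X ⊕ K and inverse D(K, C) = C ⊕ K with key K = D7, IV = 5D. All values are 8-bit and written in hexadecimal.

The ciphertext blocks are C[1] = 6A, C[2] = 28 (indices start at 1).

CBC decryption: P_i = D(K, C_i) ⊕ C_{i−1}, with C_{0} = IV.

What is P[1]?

P[1] = E0

P[1]: D(K, 6A) = BD; BD ⊕ 5D = E0.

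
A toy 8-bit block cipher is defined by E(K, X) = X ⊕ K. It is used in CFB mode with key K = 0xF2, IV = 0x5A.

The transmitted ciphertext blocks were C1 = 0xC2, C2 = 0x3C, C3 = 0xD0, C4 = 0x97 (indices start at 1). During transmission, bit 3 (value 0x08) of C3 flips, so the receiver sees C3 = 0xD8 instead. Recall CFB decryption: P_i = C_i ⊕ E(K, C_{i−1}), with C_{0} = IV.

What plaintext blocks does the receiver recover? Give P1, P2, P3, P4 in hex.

Only C3 changed, to 0xD8. In CFB, a change in C_i flips the same bit in P_i and garbles P_{i+1}. Decrypting the received ciphertext:
P1: E(K, 0x5A) = 0xA8; 0xC2 ⊕ 0xA8 = 0x6A.
P2: E(K, 0xC2) = 0x30; 0x3C ⊕ 0x30 = 0x0C.
P3: E(K, 0x3C) = 0xCE; 0xD8 ⊕ 0xCE = 0x16.
P4: E(K, 0xD8) = 0x2A; 0x97 ⊕ 0x2A = 0xBD.
Blocks that differ from the original plaintext: P3, P4.

P1 = 0x6A, P2 = 0x0C, P3 = 0x16, P4 = 0xBD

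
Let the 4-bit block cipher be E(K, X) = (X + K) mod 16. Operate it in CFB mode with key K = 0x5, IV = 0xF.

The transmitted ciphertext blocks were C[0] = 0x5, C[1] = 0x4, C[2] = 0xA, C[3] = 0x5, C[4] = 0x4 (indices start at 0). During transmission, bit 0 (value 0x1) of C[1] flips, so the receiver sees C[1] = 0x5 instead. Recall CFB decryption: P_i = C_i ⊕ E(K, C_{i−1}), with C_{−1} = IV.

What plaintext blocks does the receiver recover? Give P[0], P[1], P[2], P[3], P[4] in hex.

Only C[1] changed, to 0x5. In CFB, a change in C_i flips the same bit in P_i and garbles P_{i+1}. Decrypting the received ciphertext:
P[0]: E(K, 0xF) = 0x4; 0x5 ⊕ 0x4 = 0x1.
P[1]: E(K, 0x5) = 0xA; 0x5 ⊕ 0xA = 0xF.
P[2]: E(K, 0x5) = 0xA; 0xA ⊕ 0xA = 0x0.
P[3]: E(K, 0xA) = 0xF; 0x5 ⊕ 0xF = 0xA.
P[4]: E(K, 0x5) = 0xA; 0x4 ⊕ 0xA = 0xE.
Blocks that differ from the original plaintext: P[1], P[2].

P[0] = 0x1, P[1] = 0xF, P[2] = 0x0, P[3] = 0xA, P[4] = 0xE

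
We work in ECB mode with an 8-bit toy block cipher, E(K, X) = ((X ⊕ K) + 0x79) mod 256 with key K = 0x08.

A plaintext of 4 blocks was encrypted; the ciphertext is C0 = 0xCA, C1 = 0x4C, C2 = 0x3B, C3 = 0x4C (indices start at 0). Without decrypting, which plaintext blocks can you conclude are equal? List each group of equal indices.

P1 = P3

ECB encrypts each block independently with the same key, so equal ciphertext blocks imply equal plaintext blocks.
C1 = C3 = 0x4C, so P1 = P3.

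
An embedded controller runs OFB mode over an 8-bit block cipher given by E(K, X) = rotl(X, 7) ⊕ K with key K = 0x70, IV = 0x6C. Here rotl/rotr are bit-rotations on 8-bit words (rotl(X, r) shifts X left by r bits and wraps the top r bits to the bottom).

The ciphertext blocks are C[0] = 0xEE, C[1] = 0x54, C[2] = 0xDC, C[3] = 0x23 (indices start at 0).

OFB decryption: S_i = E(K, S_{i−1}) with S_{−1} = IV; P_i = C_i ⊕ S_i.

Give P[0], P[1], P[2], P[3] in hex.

P[0]: S = E(K, 0x6C) = 0x46; 0xEE ⊕ 0x46 = 0xA8.
P[1]: S = E(K, 0x46) = 0x53; 0x54 ⊕ 0x53 = 0x07.
P[2]: S = E(K, 0x53) = 0xD9; 0xDC ⊕ 0xD9 = 0x05.
P[3]: S = E(K, 0xD9) = 0x9C; 0x23 ⊕ 0x9C = 0xBF.

P[0] = 0xA8, P[1] = 0x07, P[2] = 0x05, P[3] = 0xBF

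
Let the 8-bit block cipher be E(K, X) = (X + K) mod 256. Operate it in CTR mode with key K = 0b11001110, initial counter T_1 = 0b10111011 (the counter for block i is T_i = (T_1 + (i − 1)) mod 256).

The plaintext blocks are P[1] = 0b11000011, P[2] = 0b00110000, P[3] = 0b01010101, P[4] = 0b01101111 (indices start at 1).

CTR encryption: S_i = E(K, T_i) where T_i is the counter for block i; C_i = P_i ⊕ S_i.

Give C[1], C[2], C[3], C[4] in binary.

C[1] = 0b01001010, C[2] = 0b10111010, C[3] = 0b11011110, C[4] = 0b11100011

C[1]: T = 0b10111011, S = E(K, T) = 0b10001001; 0b11000011 ⊕ 0b10001001 = 0b01001010.
C[2]: T = 0b10111100, S = E(K, T) = 0b10001010; 0b00110000 ⊕ 0b10001010 = 0b10111010.
C[3]: T = 0b10111101, S = E(K, T) = 0b10001011; 0b01010101 ⊕ 0b10001011 = 0b11011110.
C[4]: T = 0b10111110, S = E(K, T) = 0b10001100; 0b01101111 ⊕ 0b10001100 = 0b11100011.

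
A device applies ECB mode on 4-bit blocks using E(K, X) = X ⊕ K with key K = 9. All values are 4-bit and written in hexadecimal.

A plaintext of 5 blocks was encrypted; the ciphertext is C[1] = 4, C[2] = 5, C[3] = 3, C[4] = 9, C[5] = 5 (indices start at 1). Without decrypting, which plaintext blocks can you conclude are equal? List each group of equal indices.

ECB encrypts each block independently with the same key, so equal ciphertext blocks imply equal plaintext blocks.
C[2] = C[5] = 5, so P[2] = P[5].

P[2] = P[5]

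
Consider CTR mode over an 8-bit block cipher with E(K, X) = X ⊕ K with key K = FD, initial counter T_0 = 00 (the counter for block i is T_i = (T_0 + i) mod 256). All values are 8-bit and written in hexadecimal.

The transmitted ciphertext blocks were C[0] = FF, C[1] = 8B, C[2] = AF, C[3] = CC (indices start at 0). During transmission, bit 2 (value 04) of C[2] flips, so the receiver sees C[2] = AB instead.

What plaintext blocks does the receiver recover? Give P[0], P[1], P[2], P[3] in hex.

P[0] = 02, P[1] = 77, P[2] = 54, P[3] = 32

CTR decryption: S_i = E(K, T_i) where T_i is the counter for block i; P_i = C_i ⊕ S_i.
Only C[2] changed, to AB. In CTR, a change in C_i flips the same bit in P_i only; the keystream is unaffected. Decrypting the received ciphertext:
P[0]: T = 00, S = E(K, T) = FD; FF ⊕ FD = 02.
P[1]: T = 01, S = E(K, T) = FC; 8B ⊕ FC = 77.
P[2]: T = 02, S = E(K, T) = FF; AB ⊕ FF = 54.
P[3]: T = 03, S = E(K, T) = FE; CC ⊕ FE = 32.
Blocks that differ from the original plaintext: P[2].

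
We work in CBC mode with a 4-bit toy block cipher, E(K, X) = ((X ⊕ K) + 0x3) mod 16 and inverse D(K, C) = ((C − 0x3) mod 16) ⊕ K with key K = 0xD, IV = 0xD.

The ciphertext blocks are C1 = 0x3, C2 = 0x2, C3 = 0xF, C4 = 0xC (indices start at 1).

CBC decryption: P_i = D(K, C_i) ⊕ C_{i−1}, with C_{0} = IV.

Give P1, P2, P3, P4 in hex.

P1: D(K, 0x3) = 0xD; 0xD ⊕ 0xD = 0x0.
P2: D(K, 0x2) = 0x2; 0x2 ⊕ 0x3 = 0x1.
P3: D(K, 0xF) = 0x1; 0x1 ⊕ 0x2 = 0x3.
P4: D(K, 0xC) = 0x4; 0x4 ⊕ 0xF = 0xB.

P1 = 0x0, P2 = 0x1, P3 = 0x3, P4 = 0xB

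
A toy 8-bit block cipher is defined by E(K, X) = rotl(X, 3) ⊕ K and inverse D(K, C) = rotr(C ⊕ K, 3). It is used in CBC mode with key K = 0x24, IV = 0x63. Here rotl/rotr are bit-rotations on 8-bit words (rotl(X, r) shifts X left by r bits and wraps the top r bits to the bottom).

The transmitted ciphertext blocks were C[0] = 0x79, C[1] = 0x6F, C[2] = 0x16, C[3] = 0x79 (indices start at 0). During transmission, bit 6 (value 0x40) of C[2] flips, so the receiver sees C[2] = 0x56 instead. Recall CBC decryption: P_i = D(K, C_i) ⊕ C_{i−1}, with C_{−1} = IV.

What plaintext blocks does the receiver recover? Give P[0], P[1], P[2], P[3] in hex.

Only C[2] changed, to 0x56. In CBC, a change in C_i garbles P_i and flips the same bit in P_{i+1}. Decrypting the received ciphertext:
P[0]: D(K, 0x79) = 0xAB; 0xAB ⊕ 0x63 = 0xC8.
P[1]: D(K, 0x6F) = 0x69; 0x69 ⊕ 0x79 = 0x10.
P[2]: D(K, 0x56) = 0x4E; 0x4E ⊕ 0x6F = 0x21.
P[3]: D(K, 0x79) = 0xAB; 0xAB ⊕ 0x56 = 0xFD.
Blocks that differ from the original plaintext: P[2], P[3].

P[0] = 0xC8, P[1] = 0x10, P[2] = 0x21, P[3] = 0xFD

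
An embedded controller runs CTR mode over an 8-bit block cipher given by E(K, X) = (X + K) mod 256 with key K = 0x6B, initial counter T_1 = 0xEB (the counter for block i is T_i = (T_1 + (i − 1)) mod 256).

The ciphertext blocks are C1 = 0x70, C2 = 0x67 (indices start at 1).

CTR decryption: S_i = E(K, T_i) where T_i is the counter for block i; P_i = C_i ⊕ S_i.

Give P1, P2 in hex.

P1 = 0x26, P2 = 0x30

P1: T = 0xEB, S = E(K, T) = 0x56; 0x70 ⊕ 0x56 = 0x26.
P2: T = 0xEC, S = E(K, T) = 0x57; 0x67 ⊕ 0x57 = 0x30.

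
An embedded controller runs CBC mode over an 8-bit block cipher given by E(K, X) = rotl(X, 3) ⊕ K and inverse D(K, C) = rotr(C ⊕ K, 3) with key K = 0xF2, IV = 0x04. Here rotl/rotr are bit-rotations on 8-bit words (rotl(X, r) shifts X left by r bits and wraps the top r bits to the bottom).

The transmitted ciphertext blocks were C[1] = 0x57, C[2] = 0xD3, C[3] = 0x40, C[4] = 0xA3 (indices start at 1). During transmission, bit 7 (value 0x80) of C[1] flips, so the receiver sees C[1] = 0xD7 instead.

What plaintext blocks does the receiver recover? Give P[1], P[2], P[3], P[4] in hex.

CBC decryption: P_i = D(K, C_i) ⊕ C_{i−1}, with C_{0} = IV.
Only C[1] changed, to 0xD7. In CBC, a change in C_i garbles P_i and flips the same bit in P_{i+1}. Decrypting the received ciphertext:
P[1]: D(K, 0xD7) = 0xA4; 0xA4 ⊕ 0x04 = 0xA0.
P[2]: D(K, 0xD3) = 0x24; 0x24 ⊕ 0xD7 = 0xF3.
P[3]: D(K, 0x40) = 0x56; 0x56 ⊕ 0xD3 = 0x85.
P[4]: D(K, 0xA3) = 0x2A; 0x2A ⊕ 0x40 = 0x6A.
Blocks that differ from the original plaintext: P[1], P[2].

P[1] = 0xA0, P[2] = 0xF3, P[3] = 0x85, P[4] = 0x6A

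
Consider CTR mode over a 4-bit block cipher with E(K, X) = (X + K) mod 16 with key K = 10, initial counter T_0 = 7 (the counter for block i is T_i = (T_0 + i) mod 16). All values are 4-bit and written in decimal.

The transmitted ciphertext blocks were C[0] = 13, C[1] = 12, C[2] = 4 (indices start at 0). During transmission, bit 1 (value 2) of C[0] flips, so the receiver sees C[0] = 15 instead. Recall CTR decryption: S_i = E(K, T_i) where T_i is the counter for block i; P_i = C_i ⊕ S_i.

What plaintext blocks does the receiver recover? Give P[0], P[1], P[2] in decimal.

P[0] = 14, P[1] = 14, P[2] = 7

Only C[0] changed, to 15. In CTR, a change in C_i flips the same bit in P_i only; the keystream is unaffected. Decrypting the received ciphertext:
P[0]: T = 7, S = E(K, T) = 1; 15 ⊕ 1 = 14.
P[1]: T = 8, S = E(K, T) = 2; 12 ⊕ 2 = 14.
P[2]: T = 9, S = E(K, T) = 3; 4 ⊕ 3 = 7.
Blocks that differ from the original plaintext: P[0].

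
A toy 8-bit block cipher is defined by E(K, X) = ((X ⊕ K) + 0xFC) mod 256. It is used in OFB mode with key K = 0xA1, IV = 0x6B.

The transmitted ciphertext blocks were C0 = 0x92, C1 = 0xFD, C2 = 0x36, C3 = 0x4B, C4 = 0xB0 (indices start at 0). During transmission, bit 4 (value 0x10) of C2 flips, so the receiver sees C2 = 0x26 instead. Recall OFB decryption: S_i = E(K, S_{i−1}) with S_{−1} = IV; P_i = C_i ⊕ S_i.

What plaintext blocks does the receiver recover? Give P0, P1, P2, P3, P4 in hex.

Only C2 changed, to 0x26. In OFB, a change in C_i flips the same bit in P_i only; the keystream is unaffected. Decrypting the received ciphertext:
P0: S = E(K, 0x6B) = 0xC6; 0x92 ⊕ 0xC6 = 0x54.
P1: S = E(K, 0xC6) = 0x63; 0xFD ⊕ 0x63 = 0x9E.
P2: S = E(K, 0x63) = 0xBE; 0x26 ⊕ 0xBE = 0x98.
P3: S = E(K, 0xBE) = 0x1B; 0x4B ⊕ 0x1B = 0x50.
P4: S = E(K, 0x1B) = 0xB6; 0xB0 ⊕ 0xB6 = 0x06.
Blocks that differ from the original plaintext: P2.

P0 = 0x54, P1 = 0x9E, P2 = 0x98, P3 = 0x50, P4 = 0x06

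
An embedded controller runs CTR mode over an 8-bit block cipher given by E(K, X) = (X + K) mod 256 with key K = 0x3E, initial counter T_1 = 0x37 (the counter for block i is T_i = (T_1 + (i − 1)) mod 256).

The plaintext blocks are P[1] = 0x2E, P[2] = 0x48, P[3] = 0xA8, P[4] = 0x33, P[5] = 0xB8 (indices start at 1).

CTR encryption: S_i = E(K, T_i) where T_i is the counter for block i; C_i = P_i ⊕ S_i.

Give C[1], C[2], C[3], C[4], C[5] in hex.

C[1]: T = 0x37, S = E(K, T) = 0x75; 0x2E ⊕ 0x75 = 0x5B.
C[2]: T = 0x38, S = E(K, T) = 0x76; 0x48 ⊕ 0x76 = 0x3E.
C[3]: T = 0x39, S = E(K, T) = 0x77; 0xA8 ⊕ 0x77 = 0xDF.
C[4]: T = 0x3A, S = E(K, T) = 0x78; 0x33 ⊕ 0x78 = 0x4B.
C[5]: T = 0x3B, S = E(K, T) = 0x79; 0xB8 ⊕ 0x79 = 0xC1.

C[1] = 0x5B, C[2] = 0x3E, C[3] = 0xDF, C[4] = 0x4B, C[5] = 0xC1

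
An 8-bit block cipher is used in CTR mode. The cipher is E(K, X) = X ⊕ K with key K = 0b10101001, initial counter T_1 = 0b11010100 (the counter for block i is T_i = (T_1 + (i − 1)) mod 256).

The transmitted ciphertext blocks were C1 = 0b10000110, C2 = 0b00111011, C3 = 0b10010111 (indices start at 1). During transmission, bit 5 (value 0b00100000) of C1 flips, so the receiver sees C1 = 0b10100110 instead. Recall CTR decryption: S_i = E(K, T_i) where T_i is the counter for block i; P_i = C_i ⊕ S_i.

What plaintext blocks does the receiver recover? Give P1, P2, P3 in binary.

Only C1 changed, to 0b10100110. In CTR, a change in C_i flips the same bit in P_i only; the keystream is unaffected. Decrypting the received ciphertext:
P1: T = 0b11010100, S = E(K, T) = 0b01111101; 0b10100110 ⊕ 0b01111101 = 0b11011011.
P2: T = 0b11010101, S = E(K, T) = 0b01111100; 0b00111011 ⊕ 0b01111100 = 0b01000111.
P3: T = 0b11010110, S = E(K, T) = 0b01111111; 0b10010111 ⊕ 0b01111111 = 0b11101000.
Blocks that differ from the original plaintext: P1.

P1 = 0b11011011, P2 = 0b01000111, P3 = 0b11101000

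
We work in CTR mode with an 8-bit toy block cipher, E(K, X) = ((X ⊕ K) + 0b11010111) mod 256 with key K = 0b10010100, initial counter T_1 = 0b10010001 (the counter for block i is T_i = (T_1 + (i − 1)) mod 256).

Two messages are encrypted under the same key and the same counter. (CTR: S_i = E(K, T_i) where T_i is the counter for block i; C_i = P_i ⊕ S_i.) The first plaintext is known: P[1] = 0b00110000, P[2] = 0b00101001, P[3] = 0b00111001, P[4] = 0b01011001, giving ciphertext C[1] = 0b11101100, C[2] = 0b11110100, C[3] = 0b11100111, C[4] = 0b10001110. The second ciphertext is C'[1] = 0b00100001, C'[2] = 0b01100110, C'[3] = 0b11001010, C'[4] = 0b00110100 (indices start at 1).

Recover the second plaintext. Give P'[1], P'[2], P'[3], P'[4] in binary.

P'[1] = 0b11111101, P'[2] = 0b10111011, P'[3] = 0b00010100, P'[4] = 0b11100011

In CTR with a reused counter, both messages share the same keystream S_i, so C_i ⊕ C'_i = P_i ⊕ P'_i and thus P'_i = P_i ⊕ C_i ⊕ C'_i.
P'[1]: 0b00110000 ⊕ 0b11101100 ⊕ 0b00100001 = 0b11111101.
P'[2]: 0b00101001 ⊕ 0b11110100 ⊕ 0b01100110 = 0b10111011.
P'[3]: 0b00111001 ⊕ 0b11100111 ⊕ 0b11001010 = 0b00010100.
P'[4]: 0b01011001 ⊕ 0b10001110 ⊕ 0b00110100 = 0b11100011.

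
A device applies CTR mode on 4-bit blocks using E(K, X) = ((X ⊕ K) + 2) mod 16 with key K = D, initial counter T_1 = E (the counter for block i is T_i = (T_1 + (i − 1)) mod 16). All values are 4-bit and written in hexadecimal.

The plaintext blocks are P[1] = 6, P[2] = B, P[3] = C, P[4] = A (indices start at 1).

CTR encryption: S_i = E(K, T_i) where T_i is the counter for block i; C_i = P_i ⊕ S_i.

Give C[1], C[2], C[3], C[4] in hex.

C[1] = 3, C[2] = F, C[3] = 3, C[4] = 4

C[1]: T = E, S = E(K, T) = 5; 6 ⊕ 5 = 3.
C[2]: T = F, S = E(K, T) = 4; B ⊕ 4 = F.
C[3]: T = 0, S = E(K, T) = F; C ⊕ F = 3.
C[4]: T = 1, S = E(K, T) = E; A ⊕ E = 4.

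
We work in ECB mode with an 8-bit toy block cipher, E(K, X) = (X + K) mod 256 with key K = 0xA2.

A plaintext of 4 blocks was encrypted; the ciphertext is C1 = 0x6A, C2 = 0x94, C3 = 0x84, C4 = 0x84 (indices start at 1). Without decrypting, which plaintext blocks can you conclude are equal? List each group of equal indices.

P3 = P4

ECB encrypts each block independently with the same key, so equal ciphertext blocks imply equal plaintext blocks.
C3 = C4 = 0x84, so P3 = P4.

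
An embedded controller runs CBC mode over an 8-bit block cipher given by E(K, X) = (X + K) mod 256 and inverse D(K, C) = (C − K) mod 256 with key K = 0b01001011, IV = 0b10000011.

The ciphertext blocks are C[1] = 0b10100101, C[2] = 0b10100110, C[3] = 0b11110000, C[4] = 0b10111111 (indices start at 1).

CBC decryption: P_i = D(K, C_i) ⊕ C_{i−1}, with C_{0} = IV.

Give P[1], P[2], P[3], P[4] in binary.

P[1]: D(K, 0b10100101) = 0b01011010; 0b01011010 ⊕ 0b10000011 = 0b11011001.
P[2]: D(K, 0b10100110) = 0b01011011; 0b01011011 ⊕ 0b10100101 = 0b11111110.
P[3]: D(K, 0b11110000) = 0b10100101; 0b10100101 ⊕ 0b10100110 = 0b00000011.
P[4]: D(K, 0b10111111) = 0b01110100; 0b01110100 ⊕ 0b11110000 = 0b10000100.

P[1] = 0b11011001, P[2] = 0b11111110, P[3] = 0b00000011, P[4] = 0b10000100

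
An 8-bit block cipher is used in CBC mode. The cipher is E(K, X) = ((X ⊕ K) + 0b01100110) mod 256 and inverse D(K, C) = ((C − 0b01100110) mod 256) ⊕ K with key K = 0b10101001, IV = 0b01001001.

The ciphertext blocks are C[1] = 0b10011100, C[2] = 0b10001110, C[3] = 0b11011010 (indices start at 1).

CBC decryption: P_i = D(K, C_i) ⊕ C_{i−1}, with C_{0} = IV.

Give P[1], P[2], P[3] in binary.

P[1]: D(K, 0b10011100) = 0b10011111; 0b10011111 ⊕ 0b01001001 = 0b11010110.
P[2]: D(K, 0b10001110) = 0b10000001; 0b10000001 ⊕ 0b10011100 = 0b00011101.
P[3]: D(K, 0b11011010) = 0b11011101; 0b11011101 ⊕ 0b10001110 = 0b01010011.

P[1] = 0b11010110, P[2] = 0b00011101, P[3] = 0b01010011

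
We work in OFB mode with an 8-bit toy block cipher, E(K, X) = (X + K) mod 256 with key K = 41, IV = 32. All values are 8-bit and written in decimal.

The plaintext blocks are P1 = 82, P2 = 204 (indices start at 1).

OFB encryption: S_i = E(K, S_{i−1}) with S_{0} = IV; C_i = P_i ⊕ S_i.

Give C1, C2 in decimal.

C1: S = E(K, 32) = 73; 82 ⊕ 73 = 27.
C2: S = E(K, 73) = 114; 204 ⊕ 114 = 190.

C1 = 27, C2 = 190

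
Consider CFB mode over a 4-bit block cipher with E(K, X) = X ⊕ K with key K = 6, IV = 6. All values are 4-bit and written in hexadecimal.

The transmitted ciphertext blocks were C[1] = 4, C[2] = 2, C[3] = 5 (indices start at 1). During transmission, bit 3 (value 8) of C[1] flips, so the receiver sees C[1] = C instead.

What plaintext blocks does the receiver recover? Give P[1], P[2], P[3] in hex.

P[1] = C, P[2] = 8, P[3] = 1

CFB decryption: P_i = C_i ⊕ E(K, C_{i−1}), with C_{0} = IV.
Only C[1] changed, to C. In CFB, a change in C_i flips the same bit in P_i and garbles P_{i+1}. Decrypting the received ciphertext:
P[1]: E(K, 6) = 0; C ⊕ 0 = C.
P[2]: E(K, C) = A; 2 ⊕ A = 8.
P[3]: E(K, 2) = 4; 5 ⊕ 4 = 1.
Blocks that differ from the original plaintext: P[1], P[2].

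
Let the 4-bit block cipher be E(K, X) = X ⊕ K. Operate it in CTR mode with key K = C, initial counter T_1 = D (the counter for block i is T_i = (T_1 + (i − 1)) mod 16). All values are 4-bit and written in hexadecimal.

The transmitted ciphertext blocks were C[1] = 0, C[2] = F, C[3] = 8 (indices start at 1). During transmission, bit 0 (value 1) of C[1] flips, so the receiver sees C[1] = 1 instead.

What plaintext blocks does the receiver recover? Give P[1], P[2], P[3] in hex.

CTR decryption: S_i = E(K, T_i) where T_i is the counter for block i; P_i = C_i ⊕ S_i.
Only C[1] changed, to 1. In CTR, a change in C_i flips the same bit in P_i only; the keystream is unaffected. Decrypting the received ciphertext:
P[1]: T = D, S = E(K, T) = 1; 1 ⊕ 1 = 0.
P[2]: T = E, S = E(K, T) = 2; F ⊕ 2 = D.
P[3]: T = F, S = E(K, T) = 3; 8 ⊕ 3 = B.
Blocks that differ from the original plaintext: P[1].

P[1] = 0, P[2] = D, P[3] = B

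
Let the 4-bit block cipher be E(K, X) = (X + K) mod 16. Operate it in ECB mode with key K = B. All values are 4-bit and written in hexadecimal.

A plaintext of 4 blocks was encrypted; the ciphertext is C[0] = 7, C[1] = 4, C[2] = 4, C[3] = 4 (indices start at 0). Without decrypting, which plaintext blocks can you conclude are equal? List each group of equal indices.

ECB encrypts each block independently with the same key, so equal ciphertext blocks imply equal plaintext blocks.
C[1] = C[2] = C[3] = 4, so P[1] = P[2] = P[3].

P[1] = P[2] = P[3]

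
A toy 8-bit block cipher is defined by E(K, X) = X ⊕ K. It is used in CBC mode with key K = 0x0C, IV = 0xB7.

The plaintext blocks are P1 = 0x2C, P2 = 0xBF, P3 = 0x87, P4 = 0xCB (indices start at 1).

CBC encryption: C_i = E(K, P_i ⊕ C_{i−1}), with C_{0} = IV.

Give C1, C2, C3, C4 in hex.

C1: P1 ⊕ 0xB7 = 0x9B; E(K, 0x9B) = 0x97.
C2: P2 ⊕ 0x97 = 0x28; E(K, 0x28) = 0x24.
C3: P3 ⊕ 0x24 = 0xA3; E(K, 0xA3) = 0xAF.
C4: P4 ⊕ 0xAF = 0x64; E(K, 0x64) = 0x68.

C1 = 0x97, C2 = 0x24, C3 = 0xAF, C4 = 0x68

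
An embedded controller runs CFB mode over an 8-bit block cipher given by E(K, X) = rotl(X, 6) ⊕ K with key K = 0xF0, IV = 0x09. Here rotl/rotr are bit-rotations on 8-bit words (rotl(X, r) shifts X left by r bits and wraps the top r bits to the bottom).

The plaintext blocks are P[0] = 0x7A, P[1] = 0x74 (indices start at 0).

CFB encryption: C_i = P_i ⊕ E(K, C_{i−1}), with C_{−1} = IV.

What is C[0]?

C[0] = 0xC8

C[0]: E(K, 0x09) = 0xB2; 0x7A ⊕ 0xB2 = 0xC8.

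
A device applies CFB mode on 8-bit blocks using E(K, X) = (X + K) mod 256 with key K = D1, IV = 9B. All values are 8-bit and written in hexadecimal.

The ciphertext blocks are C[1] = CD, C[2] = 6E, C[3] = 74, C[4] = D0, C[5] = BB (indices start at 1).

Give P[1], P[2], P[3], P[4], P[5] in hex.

P[1] = A1, P[2] = F0, P[3] = 4B, P[4] = 95, P[5] = 1A

CFB decryption: P_i = C_i ⊕ E(K, C_{i−1}), with C_{0} = IV.
P[1]: E(K, 9B) = 6C; CD ⊕ 6C = A1.
P[2]: E(K, CD) = 9E; 6E ⊕ 9E = F0.
P[3]: E(K, 6E) = 3F; 74 ⊕ 3F = 4B.
P[4]: E(K, 74) = 45; D0 ⊕ 45 = 95.
P[5]: E(K, D0) = A1; BB ⊕ A1 = 1A.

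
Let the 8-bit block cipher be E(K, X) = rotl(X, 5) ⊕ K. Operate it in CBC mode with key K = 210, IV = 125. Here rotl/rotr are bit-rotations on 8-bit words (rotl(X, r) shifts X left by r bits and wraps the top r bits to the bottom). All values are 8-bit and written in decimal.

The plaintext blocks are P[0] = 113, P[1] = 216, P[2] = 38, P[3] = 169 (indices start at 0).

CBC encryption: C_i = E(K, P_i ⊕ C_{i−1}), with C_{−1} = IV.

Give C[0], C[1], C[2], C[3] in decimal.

C[0]: P[0] ⊕ 125 = 12; E(K, 12) = 83.
C[1]: P[1] ⊕ 83 = 139; E(K, 139) = 163.
C[2]: P[2] ⊕ 163 = 133; E(K, 133) = 98.
C[3]: P[3] ⊕ 98 = 203; E(K, 203) = 171.

C[0] = 83, C[1] = 163, C[2] = 98, C[3] = 171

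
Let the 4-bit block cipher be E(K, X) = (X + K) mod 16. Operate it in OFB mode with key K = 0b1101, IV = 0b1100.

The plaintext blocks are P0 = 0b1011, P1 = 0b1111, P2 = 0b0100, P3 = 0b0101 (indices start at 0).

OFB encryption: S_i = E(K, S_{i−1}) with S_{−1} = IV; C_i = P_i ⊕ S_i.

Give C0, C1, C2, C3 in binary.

C0 = 0b0010, C1 = 0b1001, C2 = 0b0111, C3 = 0b0101

C0: S = E(K, 0b1100) = 0b1001; 0b1011 ⊕ 0b1001 = 0b0010.
C1: S = E(K, 0b1001) = 0b0110; 0b1111 ⊕ 0b0110 = 0b1001.
C2: S = E(K, 0b0110) = 0b0011; 0b0100 ⊕ 0b0011 = 0b0111.
C3: S = E(K, 0b0011) = 0b0000; 0b0101 ⊕ 0b0000 = 0b0101.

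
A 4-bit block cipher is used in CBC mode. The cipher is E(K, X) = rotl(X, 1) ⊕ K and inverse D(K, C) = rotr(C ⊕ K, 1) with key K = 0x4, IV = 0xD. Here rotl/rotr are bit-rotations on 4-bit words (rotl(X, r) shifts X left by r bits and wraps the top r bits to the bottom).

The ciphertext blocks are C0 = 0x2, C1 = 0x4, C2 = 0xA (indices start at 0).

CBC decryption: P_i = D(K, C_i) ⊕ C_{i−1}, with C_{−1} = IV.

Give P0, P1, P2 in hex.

P0: D(K, 0x2) = 0x3; 0x3 ⊕ 0xD = 0xE.
P1: D(K, 0x4) = 0x0; 0x0 ⊕ 0x2 = 0x2.
P2: D(K, 0xA) = 0x7; 0x7 ⊕ 0x4 = 0x3.

P0 = 0xE, P1 = 0x2, P2 = 0x3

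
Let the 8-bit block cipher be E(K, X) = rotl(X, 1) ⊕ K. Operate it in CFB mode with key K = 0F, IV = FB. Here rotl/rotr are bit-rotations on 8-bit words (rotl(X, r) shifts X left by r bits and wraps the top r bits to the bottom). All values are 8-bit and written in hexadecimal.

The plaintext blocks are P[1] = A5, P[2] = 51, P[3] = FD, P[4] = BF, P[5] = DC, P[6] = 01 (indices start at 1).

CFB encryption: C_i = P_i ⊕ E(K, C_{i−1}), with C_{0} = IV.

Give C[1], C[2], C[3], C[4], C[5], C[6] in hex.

C[1] = 5D, C[2] = E4, C[3] = 3B, C[4] = C6, C[5] = 5E, C[6] = B2

C[1]: E(K, FB) = F8; A5 ⊕ F8 = 5D.
C[2]: E(K, 5D) = B5; 51 ⊕ B5 = E4.
C[3]: E(K, E4) = C6; FD ⊕ C6 = 3B.
C[4]: E(K, 3B) = 79; BF ⊕ 79 = C6.
C[5]: E(K, C6) = 82; DC ⊕ 82 = 5E.
C[6]: E(K, 5E) = B3; 01 ⊕ B3 = B2.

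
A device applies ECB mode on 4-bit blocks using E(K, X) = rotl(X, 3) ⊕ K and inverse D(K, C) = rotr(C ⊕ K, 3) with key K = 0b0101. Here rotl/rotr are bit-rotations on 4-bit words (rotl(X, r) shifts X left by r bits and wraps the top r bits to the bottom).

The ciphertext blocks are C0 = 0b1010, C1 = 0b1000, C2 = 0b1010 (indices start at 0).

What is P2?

ECB decryption: P_i = D(K, C_i).
P2: D(K, 0b1010) = 0b1111.

P2 = 0b1111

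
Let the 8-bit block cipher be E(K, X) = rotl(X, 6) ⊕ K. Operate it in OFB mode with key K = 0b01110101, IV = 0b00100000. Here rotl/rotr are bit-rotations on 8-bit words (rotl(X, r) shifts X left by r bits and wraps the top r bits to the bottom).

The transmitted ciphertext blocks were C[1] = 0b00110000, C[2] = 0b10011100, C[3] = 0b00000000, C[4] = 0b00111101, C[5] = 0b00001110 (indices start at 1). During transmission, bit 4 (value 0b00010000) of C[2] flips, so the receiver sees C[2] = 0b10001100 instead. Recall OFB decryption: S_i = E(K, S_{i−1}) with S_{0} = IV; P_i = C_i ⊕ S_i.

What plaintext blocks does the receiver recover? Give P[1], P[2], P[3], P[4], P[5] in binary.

P[1] = 0b01001101, P[2] = 0b10100110, P[3] = 0b11111111, P[4] = 0b10110111, P[5] = 0b11011001

Only C[2] changed, to 0b10001100. In OFB, a change in C_i flips the same bit in P_i only; the keystream is unaffected. Decrypting the received ciphertext:
P[1]: S = E(K, 0b00100000) = 0b01111101; 0b00110000 ⊕ 0b01111101 = 0b01001101.
P[2]: S = E(K, 0b01111101) = 0b00101010; 0b10001100 ⊕ 0b00101010 = 0b10100110.
P[3]: S = E(K, 0b00101010) = 0b11111111; 0b00000000 ⊕ 0b11111111 = 0b11111111.
P[4]: S = E(K, 0b11111111) = 0b10001010; 0b00111101 ⊕ 0b10001010 = 0b10110111.
P[5]: S = E(K, 0b10001010) = 0b11010111; 0b00001110 ⊕ 0b11010111 = 0b11011001.
Blocks that differ from the original plaintext: P[2].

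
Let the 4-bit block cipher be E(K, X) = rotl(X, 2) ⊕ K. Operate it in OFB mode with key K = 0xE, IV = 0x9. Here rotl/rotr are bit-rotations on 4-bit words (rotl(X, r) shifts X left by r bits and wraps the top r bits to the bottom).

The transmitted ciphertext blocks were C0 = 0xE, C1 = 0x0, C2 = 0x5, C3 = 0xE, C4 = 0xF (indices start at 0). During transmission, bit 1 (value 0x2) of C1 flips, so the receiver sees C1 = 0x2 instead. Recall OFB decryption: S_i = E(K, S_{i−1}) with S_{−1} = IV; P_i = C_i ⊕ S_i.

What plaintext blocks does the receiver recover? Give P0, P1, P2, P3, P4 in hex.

Only C1 changed, to 0x2. In OFB, a change in C_i flips the same bit in P_i only; the keystream is unaffected. Decrypting the received ciphertext:
P0: S = E(K, 0x9) = 0x8; 0xE ⊕ 0x8 = 0x6.
P1: S = E(K, 0x8) = 0xC; 0x2 ⊕ 0xC = 0xE.
P2: S = E(K, 0xC) = 0xD; 0x5 ⊕ 0xD = 0x8.
P3: S = E(K, 0xD) = 0x9; 0xE ⊕ 0x9 = 0x7.
P4: S = E(K, 0x9) = 0x8; 0xF ⊕ 0x8 = 0x7.
Blocks that differ from the original plaintext: P1.

P0 = 0x6, P1 = 0xE, P2 = 0x8, P3 = 0x7, P4 = 0x7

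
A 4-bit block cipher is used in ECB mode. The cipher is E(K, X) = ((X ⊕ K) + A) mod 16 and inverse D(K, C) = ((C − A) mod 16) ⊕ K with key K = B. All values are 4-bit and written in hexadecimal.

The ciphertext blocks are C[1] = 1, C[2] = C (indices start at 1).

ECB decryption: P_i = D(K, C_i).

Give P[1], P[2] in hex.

P[1]: D(K, 1) = C.
P[2]: D(K, C) = 9.

P[1] = C, P[2] = 9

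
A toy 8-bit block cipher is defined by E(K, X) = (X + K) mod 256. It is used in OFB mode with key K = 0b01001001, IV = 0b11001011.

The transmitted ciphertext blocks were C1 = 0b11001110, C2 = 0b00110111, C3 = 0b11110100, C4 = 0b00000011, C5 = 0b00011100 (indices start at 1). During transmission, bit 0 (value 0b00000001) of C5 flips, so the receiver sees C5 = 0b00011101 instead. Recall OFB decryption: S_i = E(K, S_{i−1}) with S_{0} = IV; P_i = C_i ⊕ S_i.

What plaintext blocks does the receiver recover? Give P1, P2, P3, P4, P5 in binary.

Only C5 changed, to 0b00011101. In OFB, a change in C_i flips the same bit in P_i only; the keystream is unaffected. Decrypting the received ciphertext:
P1: S = E(K, 0b11001011) = 0b00010100; 0b11001110 ⊕ 0b00010100 = 0b11011010.
P2: S = E(K, 0b00010100) = 0b01011101; 0b00110111 ⊕ 0b01011101 = 0b01101010.
P3: S = E(K, 0b01011101) = 0b10100110; 0b11110100 ⊕ 0b10100110 = 0b01010010.
P4: S = E(K, 0b10100110) = 0b11101111; 0b00000011 ⊕ 0b11101111 = 0b11101100.
P5: S = E(K, 0b11101111) = 0b00111000; 0b00011101 ⊕ 0b00111000 = 0b00100101.
Blocks that differ from the original plaintext: P5.

P1 = 0b11011010, P2 = 0b01101010, P3 = 0b01010010, P4 = 0b11101100, P5 = 0b00100101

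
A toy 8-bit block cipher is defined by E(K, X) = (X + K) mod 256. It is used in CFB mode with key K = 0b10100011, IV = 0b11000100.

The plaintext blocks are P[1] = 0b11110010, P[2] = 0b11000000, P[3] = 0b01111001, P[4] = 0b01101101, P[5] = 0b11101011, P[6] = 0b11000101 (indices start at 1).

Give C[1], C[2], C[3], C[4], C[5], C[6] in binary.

C[1] = 0b10010101, C[2] = 0b11111000, C[3] = 0b11100010, C[4] = 0b11101000, C[5] = 0b01100000, C[6] = 0b11000110

CFB encryption: C_i = P_i ⊕ E(K, C_{i−1}), with C_{0} = IV.
C[1]: E(K, 0b11000100) = 0b01100111; 0b11110010 ⊕ 0b01100111 = 0b10010101.
C[2]: E(K, 0b10010101) = 0b00111000; 0b11000000 ⊕ 0b00111000 = 0b11111000.
C[3]: E(K, 0b11111000) = 0b10011011; 0b01111001 ⊕ 0b10011011 = 0b11100010.
C[4]: E(K, 0b11100010) = 0b10000101; 0b01101101 ⊕ 0b10000101 = 0b11101000.
C[5]: E(K, 0b11101000) = 0b10001011; 0b11101011 ⊕ 0b10001011 = 0b01100000.
C[6]: E(K, 0b01100000) = 0b00000011; 0b11000101 ⊕ 0b00000011 = 0b11000110.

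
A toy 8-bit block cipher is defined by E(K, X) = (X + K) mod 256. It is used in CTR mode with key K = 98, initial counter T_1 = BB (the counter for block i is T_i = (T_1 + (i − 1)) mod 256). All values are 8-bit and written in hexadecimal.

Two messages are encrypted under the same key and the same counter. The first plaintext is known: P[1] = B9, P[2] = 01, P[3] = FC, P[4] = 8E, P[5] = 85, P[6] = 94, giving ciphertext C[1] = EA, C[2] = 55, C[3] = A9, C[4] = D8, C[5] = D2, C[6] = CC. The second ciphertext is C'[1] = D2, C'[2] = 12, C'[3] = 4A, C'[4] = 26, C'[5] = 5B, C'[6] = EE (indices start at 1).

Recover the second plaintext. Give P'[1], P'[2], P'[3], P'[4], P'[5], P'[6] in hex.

P'[1] = 81, P'[2] = 46, P'[3] = 1F, P'[4] = 70, P'[5] = 0C, P'[6] = B6

In CTR with a reused counter, both messages share the same keystream S_i, so C_i ⊕ C'_i = P_i ⊕ P'_i and thus P'_i = P_i ⊕ C_i ⊕ C'_i.
P'[1]: B9 ⊕ EA ⊕ D2 = 81.
P'[2]: 01 ⊕ 55 ⊕ 12 = 46.
P'[3]: FC ⊕ A9 ⊕ 4A = 1F.
P'[4]: 8E ⊕ D8 ⊕ 26 = 70.
P'[5]: 85 ⊕ D2 ⊕ 5B = 0C.
P'[6]: 94 ⊕ CC ⊕ EE = B6.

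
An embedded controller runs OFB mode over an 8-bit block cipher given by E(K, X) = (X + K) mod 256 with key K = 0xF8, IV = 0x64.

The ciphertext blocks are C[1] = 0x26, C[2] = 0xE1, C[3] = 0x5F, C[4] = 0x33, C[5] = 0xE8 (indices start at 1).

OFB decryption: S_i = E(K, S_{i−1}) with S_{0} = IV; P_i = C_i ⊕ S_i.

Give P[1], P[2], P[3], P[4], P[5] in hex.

P[1]: S = E(K, 0x64) = 0x5C; 0x26 ⊕ 0x5C = 0x7A.
P[2]: S = E(K, 0x5C) = 0x54; 0xE1 ⊕ 0x54 = 0xB5.
P[3]: S = E(K, 0x54) = 0x4C; 0x5F ⊕ 0x4C = 0x13.
P[4]: S = E(K, 0x4C) = 0x44; 0x33 ⊕ 0x44 = 0x77.
P[5]: S = E(K, 0x44) = 0x3C; 0xE8 ⊕ 0x3C = 0xD4.

P[1] = 0x7A, P[2] = 0xB5, P[3] = 0x13, P[4] = 0x77, P[5] = 0xD4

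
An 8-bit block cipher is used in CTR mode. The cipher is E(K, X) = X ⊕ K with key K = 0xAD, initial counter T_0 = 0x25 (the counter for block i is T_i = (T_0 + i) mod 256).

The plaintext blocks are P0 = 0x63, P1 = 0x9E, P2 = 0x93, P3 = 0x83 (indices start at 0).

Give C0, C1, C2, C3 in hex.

C0 = 0xEB, C1 = 0x15, C2 = 0x19, C3 = 0x06

CTR encryption: S_i = E(K, T_i) where T_i is the counter for block i; C_i = P_i ⊕ S_i.
C0: T = 0x25, S = E(K, T) = 0x88; 0x63 ⊕ 0x88 = 0xEB.
C1: T = 0x26, S = E(K, T) = 0x8B; 0x9E ⊕ 0x8B = 0x15.
C2: T = 0x27, S = E(K, T) = 0x8A; 0x93 ⊕ 0x8A = 0x19.
C3: T = 0x28, S = E(K, T) = 0x85; 0x83 ⊕ 0x85 = 0x06.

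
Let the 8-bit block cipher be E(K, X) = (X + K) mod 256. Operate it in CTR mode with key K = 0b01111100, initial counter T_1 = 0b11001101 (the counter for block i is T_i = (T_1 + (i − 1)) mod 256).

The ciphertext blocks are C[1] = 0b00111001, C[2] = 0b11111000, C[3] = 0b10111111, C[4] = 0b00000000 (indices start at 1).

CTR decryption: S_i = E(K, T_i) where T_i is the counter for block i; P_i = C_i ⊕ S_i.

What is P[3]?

P[3]: T = 0b11001111, S = E(K, T) = 0b01001011; 0b10111111 ⊕ 0b01001011 = 0b11110100.

P[3] = 0b11110100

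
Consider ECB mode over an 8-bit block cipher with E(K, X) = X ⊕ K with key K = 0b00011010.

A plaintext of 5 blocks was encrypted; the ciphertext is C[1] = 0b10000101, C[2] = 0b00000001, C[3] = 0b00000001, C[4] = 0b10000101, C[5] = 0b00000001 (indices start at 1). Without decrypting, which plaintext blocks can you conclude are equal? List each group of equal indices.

ECB encrypts each block independently with the same key, so equal ciphertext blocks imply equal plaintext blocks.
C[1] = C[4] = 0b10000101, so P[1] = P[4].
C[2] = C[3] = C[5] = 0b00000001, so P[2] = P[3] = P[5].

P[1] = P[4]; P[2] = P[3] = P[5]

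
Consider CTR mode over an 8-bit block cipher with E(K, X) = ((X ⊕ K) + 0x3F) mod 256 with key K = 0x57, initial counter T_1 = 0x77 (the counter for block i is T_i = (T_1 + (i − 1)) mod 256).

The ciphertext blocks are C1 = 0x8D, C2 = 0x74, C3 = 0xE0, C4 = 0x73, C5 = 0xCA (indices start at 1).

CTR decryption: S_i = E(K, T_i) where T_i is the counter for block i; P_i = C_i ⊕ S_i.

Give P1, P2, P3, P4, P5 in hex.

P1: T = 0x77, S = E(K, T) = 0x5F; 0x8D ⊕ 0x5F = 0xD2.
P2: T = 0x78, S = E(K, T) = 0x6E; 0x74 ⊕ 0x6E = 0x1A.
P3: T = 0x79, S = E(K, T) = 0x6D; 0xE0 ⊕ 0x6D = 0x8D.
P4: T = 0x7A, S = E(K, T) = 0x6C; 0x73 ⊕ 0x6C = 0x1F.
P5: T = 0x7B, S = E(K, T) = 0x6B; 0xCA ⊕ 0x6B = 0xA1.

P1 = 0xD2, P2 = 0x1A, P3 = 0x8D, P4 = 0x1F, P5 = 0xA1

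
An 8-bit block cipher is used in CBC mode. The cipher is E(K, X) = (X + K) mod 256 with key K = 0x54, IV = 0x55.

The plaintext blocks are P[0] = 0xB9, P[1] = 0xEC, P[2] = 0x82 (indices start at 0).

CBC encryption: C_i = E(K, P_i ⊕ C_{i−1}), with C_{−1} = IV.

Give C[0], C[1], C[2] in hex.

C[0] = 0x40, C[1] = 0x00, C[2] = 0xD6

C[0]: P[0] ⊕ 0x55 = 0xEC; E(K, 0xEC) = 0x40.
C[1]: P[1] ⊕ 0x40 = 0xAC; E(K, 0xAC) = 0x00.
C[2]: P[2] ⊕ 0x00 = 0x82; E(K, 0x82) = 0xD6.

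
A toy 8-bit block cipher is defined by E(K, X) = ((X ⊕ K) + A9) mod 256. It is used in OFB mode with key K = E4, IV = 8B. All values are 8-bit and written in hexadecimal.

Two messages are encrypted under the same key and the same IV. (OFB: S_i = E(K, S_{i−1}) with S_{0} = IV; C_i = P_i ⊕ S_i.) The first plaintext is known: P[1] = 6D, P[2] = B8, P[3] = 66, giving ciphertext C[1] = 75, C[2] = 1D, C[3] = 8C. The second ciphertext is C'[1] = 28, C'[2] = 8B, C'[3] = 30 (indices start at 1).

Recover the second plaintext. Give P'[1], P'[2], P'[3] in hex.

P'[1] = 30, P'[2] = 2E, P'[3] = DA

In OFB with a reused IV, both messages share the same keystream S_i, so C_i ⊕ C'_i = P_i ⊕ P'_i and thus P'_i = P_i ⊕ C_i ⊕ C'_i.
P'[1]: 6D ⊕ 75 ⊕ 28 = 30.
P'[2]: B8 ⊕ 1D ⊕ 8B = 2E.
P'[3]: 66 ⊕ 8C ⊕ 30 = DA.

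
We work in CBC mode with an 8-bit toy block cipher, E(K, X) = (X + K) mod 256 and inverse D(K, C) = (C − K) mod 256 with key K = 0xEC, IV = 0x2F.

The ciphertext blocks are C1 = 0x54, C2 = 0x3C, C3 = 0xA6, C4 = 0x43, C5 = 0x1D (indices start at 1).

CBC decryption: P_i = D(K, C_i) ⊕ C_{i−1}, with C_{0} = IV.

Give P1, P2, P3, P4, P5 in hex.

P1 = 0x47, P2 = 0x04, P3 = 0x86, P4 = 0xF1, P5 = 0x72

P1: D(K, 0x54) = 0x68; 0x68 ⊕ 0x2F = 0x47.
P2: D(K, 0x3C) = 0x50; 0x50 ⊕ 0x54 = 0x04.
P3: D(K, 0xA6) = 0xBA; 0xBA ⊕ 0x3C = 0x86.
P4: D(K, 0x43) = 0x57; 0x57 ⊕ 0xA6 = 0xF1.
P5: D(K, 0x1D) = 0x31; 0x31 ⊕ 0x43 = 0x72.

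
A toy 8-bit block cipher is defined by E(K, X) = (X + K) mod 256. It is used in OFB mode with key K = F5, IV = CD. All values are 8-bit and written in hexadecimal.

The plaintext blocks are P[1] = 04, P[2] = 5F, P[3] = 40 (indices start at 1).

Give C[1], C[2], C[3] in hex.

OFB encryption: S_i = E(K, S_{i−1}) with S_{0} = IV; C_i = P_i ⊕ S_i.
C[1]: S = E(K, CD) = C2; 04 ⊕ C2 = C6.
C[2]: S = E(K, C2) = B7; 5F ⊕ B7 = E8.
C[3]: S = E(K, B7) = AC; 40 ⊕ AC = EC.

C[1] = C6, C[2] = E8, C[3] = EC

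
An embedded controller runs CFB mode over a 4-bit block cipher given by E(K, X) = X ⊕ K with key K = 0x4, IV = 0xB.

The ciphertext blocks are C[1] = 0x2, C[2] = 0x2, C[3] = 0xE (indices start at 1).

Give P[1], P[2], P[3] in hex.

P[1] = 0xD, P[2] = 0x4, P[3] = 0x8

CFB decryption: P_i = C_i ⊕ E(K, C_{i−1}), with C_{0} = IV.
P[1]: E(K, 0xB) = 0xF; 0x2 ⊕ 0xF = 0xD.
P[2]: E(K, 0x2) = 0x6; 0x2 ⊕ 0x6 = 0x4.
P[3]: E(K, 0x2) = 0x6; 0xE ⊕ 0x6 = 0x8.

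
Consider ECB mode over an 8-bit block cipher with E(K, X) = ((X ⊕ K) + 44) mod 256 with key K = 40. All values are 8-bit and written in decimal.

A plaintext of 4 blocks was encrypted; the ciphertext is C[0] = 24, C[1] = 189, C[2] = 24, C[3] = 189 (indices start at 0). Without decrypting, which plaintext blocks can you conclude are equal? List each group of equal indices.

ECB encrypts each block independently with the same key, so equal ciphertext blocks imply equal plaintext blocks.
C[0] = C[2] = 24, so P[0] = P[2].
C[1] = C[3] = 189, so P[1] = P[3].

P[0] = P[2]; P[1] = P[3]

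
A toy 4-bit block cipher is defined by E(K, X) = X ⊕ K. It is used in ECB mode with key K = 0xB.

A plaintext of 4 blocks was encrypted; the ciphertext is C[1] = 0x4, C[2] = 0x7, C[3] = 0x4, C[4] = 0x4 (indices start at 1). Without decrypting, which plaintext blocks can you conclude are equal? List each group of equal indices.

ECB encrypts each block independently with the same key, so equal ciphertext blocks imply equal plaintext blocks.
C[1] = C[3] = C[4] = 0x4, so P[1] = P[3] = P[4].

P[1] = P[3] = P[4]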